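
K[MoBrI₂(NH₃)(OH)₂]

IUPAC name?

The 1 potassium counter-ion carries a total charge of +1, so each complex ion is 1−.
Ligand charges: 1×ammine (neutral), 1×bromo (-1 each), 2×hydroxo (-1 each), 2×iodo (-1 each); total -5. So Mo + (-5) = 1−, giving Mo = +4.
The complex ion is anionic, so molybdenum takes the -ate form molybdate(IV).

potassium amminebromodihydroxodiiodomolybdate(IV)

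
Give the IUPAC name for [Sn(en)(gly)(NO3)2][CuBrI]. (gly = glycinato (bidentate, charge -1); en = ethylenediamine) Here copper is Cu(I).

(ethylenediamine)(glycinato)dinitratotin(IV) bromoiodocuprate(I)

Cu is given as +1; the anion's ligand charges sum to -2, so the complex anion is 1−.
A 1:1 salt means the cation carries the equal and opposite charge, 1+.
Cation: ligand charges sum to -3; for the ion to be 1+, Sn = +4.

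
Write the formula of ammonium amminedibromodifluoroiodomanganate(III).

(NH4)2[MnBr2F2I(NH3)]

Ligands: 1 iodo (I, -1), 2 bromo (Br, -1), 1 ammine (NH3, neutral), 2 fluoro (F, -1). Ligand charge sum = -5.
With Mn in oxidation state +3, the complex ion is [Mn...]^2−.
Charge balance with ammonium (+1) requires 1 complex ion per 2 ammonium.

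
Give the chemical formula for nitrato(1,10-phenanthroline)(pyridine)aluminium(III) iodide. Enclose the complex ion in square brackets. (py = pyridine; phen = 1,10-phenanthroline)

[Al(NO3)(phen)(py)]I2

Ligands: 1 nitrato (NO3, -1), 1 pyridine (py, neutral), 1 1,10-phenanthroline (phen, neutral). Ligand charge sum = -1.
With Al in oxidation state +3, the complex ion is [Al...]^2+.
Charge balance with iodide (-1) requires 1 complex ion per 2 iodide.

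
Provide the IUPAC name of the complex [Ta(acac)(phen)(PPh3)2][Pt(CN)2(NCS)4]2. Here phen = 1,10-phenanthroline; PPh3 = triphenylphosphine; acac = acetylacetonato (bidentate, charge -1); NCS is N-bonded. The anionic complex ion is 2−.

Both ions are complex: the cation is named first with the plain metal name, the anion second with the -ate form; each ion's ligands are alphabetised independently.
The complex anion is given as 2−; its ligand charges sum to -6, so Pt = +4.
With 2 anions per cation, the cation must be 2×2 = 4+.
Cation: ligand charges sum to -1; for the ion to be 4+, Ta = +5.

(acetylacetonato)(1,10-phenanthroline)bis(triphenylphosphine)tantalum(V) dicyanotetraisothiocyanatoplatinate(IV)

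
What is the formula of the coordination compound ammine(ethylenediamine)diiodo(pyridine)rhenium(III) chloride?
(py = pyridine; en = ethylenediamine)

Ligands: 1 pyridine (py, neutral), 2 iodo (I, -1), 1 ethylenediamine (en, neutral), 1 ammine (NH3, neutral). Ligand charge sum = -2.
With Re in oxidation state +3, the complex ion is [Re...]^1+.
Charge balance with chloride (-1) requires 1 complex ion per 1 chloride.

[Re(en)I2(NH3)(py)]Cl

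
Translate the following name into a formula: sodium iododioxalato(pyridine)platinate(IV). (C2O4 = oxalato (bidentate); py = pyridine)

Na[Pt(C2O4)2I(py)]

Ligands: 1 iodo (I, -1), 2 oxalato (C2O4, -2), 1 pyridine (py, neutral). Ligand charge sum = -5.
Charge balance with sodium (+1) requires 1 complex ion per 1 sodium.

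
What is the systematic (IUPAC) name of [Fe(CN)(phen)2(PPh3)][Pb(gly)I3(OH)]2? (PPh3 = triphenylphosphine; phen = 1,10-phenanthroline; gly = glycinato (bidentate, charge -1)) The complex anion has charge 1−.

cyanobis(1,10-phenanthroline)(triphenylphosphine)iron(III) (glycinato)hydroxotriiodoplumbate(IV)

Both ions are complex: the cation is named first with the plain metal name, the anion second with the -ate form; each ion's ligands are alphabetised independently.
The complex anion is given as 1−; its ligand charges sum to -5, so Pb = +4.
With 2 anions per cation, the cation must be 2×1 = 2+.
Cation: ligand charges sum to -1; for the ion to be 2+, Fe = +3.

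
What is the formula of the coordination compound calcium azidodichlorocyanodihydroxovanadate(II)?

Ligands: 1 azido (N3, -1), 2 chloro (Cl, -1), 1 cyano (CN, -1), 2 hydroxo (OH, -1). Ligand charge sum = -6.
With V in oxidation state +2, the complex ion is [V...]^4−.
Charge balance with calcium (+2) requires 1 complex ion per 2 calcium.

Ca2[VCl2(CN)(N3)(OH)2]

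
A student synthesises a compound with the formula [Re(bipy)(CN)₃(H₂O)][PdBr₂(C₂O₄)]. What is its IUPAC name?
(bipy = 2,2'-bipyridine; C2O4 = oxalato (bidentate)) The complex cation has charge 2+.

aqua(2,2'-bipyridine)tricyanorhenium(V) dibromooxalatopalladate(II)

The complex cation is given as 2+; its ligand charges sum to -3, so Re = +5.
A 1:1 salt means the anion carries the equal and opposite charge, 2−.
Anion: ligand charges sum to -4; for the ion to be 2−, Pd = +2.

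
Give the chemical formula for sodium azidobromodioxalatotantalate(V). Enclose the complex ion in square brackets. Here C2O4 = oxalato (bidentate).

Ligands: 2 oxalato (C2O4, -2), 1 azido (N3, -1), 1 bromo (Br, -1). Ligand charge sum = -6.
With Ta in oxidation state +5, the complex ion is [Ta...]^1−.
Charge balance with sodium (+1) requires 1 complex ion per 1 sodium.

Na[TaBr(C2O4)2(N3)]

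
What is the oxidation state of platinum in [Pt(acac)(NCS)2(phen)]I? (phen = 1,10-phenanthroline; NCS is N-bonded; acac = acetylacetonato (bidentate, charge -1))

1 iodide outside the brackets (-1 each) → the complex ion is 1+.
Ligand charges: 1×phen neutral; 2×NCS = -2; 1×acac = -1; sum -3.
Pt + (-3) = 1+ ⇒ Pt is +4.

+4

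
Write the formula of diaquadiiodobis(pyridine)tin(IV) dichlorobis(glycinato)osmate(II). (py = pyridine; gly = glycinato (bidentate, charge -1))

[Sn(H2O)2I2(py)2][OsCl2(gly)2]

Cation [Sn…]: ligand charges -2, Sn(IV) ⇒ ion charge 2+.
Anion [Os…]: ligand charges -4, Os(II) ⇒ ion charge 2−.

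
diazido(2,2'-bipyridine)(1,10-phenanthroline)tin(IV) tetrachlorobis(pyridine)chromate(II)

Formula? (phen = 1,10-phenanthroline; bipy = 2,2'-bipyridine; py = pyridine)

[Sn(bipy)(N3)2(phen)][CrCl4(py)2]

Cation [Sn…]: ligand charges -2, Sn(IV) ⇒ ion charge 2+.
Anion [Cr…]: ligand charges -4, Cr(II) ⇒ ion charge 2−.
One 2+ cation balances one 2− anion.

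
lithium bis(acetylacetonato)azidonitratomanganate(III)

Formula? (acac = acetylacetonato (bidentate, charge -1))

Li[Mn(acac)2(N3)(NO3)]

Ligands: 1 nitrato (NO3, -1), 2 acetylacetonato (acac, -1), 1 azido (N3, -1). Ligand charge sum = -4.
With Mn in oxidation state +3, the complex ion is [Mn...]^1−.
Charge balance with lithium (+1) requires 1 complex ion per 1 lithium.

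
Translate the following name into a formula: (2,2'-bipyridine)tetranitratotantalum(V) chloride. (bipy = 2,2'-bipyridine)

[Ta(bipy)(NO3)4]Cl

Ligands: 1 2,2'-bipyridine (bipy, neutral), 4 nitrato (NO3, -1). Ligand charge sum = -4.
With Ta in oxidation state +5, the complex ion is [Ta...]^1+.
Charge balance with chloride (-1) requires 1 complex ion per 1 chloride.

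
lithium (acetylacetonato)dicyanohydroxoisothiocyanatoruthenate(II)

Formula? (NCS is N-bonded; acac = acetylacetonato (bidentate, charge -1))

Ligands: 1 hydroxo (OH, -1), 1 isothiocyanato (NCS, -1), 1 acetylacetonato (acac, -1), 2 cyano (CN, -1). Ligand charge sum = -5.
With Ru in oxidation state +2, the complex ion is [Ru...]^3−.
Charge balance with lithium (+1) requires 1 complex ion per 3 lithium.

Li3[Ru(acac)(CN)2(NCS)(OH)]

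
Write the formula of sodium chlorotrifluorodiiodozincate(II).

Ligands: 3 fluoro (F, -1), 2 iodo (I, -1), 1 chloro (Cl, -1). Ligand charge sum = -6.
With Zn in oxidation state +2, the complex ion is [Zn...]^4−.
Charge balance with sodium (+1) requires 1 complex ion per 4 sodium.

Na4[ZnClF3I2]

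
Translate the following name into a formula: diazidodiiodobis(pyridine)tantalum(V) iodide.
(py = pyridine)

Ligands: 2 iodo (I, -1), 2 pyridine (py, neutral), 2 azido (N3, -1). Ligand charge sum = -4.
With Ta in oxidation state +5, the complex ion is [Ta...]^1+.
Charge balance with iodide (-1) requires 1 complex ion per 1 iodide.

[TaI2(N3)2(py)2]I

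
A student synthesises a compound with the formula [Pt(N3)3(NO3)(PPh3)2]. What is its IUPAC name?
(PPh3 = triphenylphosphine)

triazidonitratobis(triphenylphosphine)platinum(IV)

There is no counter-ion, so the complex is neutral overall.
Ligand charges: 2×triphenylphosphine (neutral), 1×nitrato (-1 each), 3×azido (-1 each); total -4. So Pt + (-4) = 0, giving Pt = +4.
Ligands are named alphabetically: azido before nitrato before triphenylphosphine.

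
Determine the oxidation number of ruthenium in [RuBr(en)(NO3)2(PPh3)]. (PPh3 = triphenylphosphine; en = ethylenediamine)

No counter-ion: the bracketed complex is neutral.
Ligand charges: 2×NO3 = -2; 1×PPh3 neutral; 1×Br = -1; 1×en neutral; sum -3.
Ru + (-3) = 0 ⇒ Ru is +3.

+3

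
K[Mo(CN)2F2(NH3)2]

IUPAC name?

The 1 potassium counter-ion carries a total charge of +1, so each complex ion is 1−.
Ligand charges: 2×ammine (neutral), 2×fluoro (-1 each), 2×cyano (-1 each); total -4. So Mo + (-4) = 1−, giving Mo = +3.
The complex ion is anionic, so molybdenum takes the -ate form molybdate(III).

potassium diamminedicyanodifluoromolybdate(III)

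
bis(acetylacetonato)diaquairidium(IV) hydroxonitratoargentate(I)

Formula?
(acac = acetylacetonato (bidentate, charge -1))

Cation [Ir…]: ligand charges -2, Ir(IV) ⇒ ion charge 2+.
Anion [Ag…]: ligand charges -2, Ag(I) ⇒ ion charge 1−.
One 2+ cation requires 2 of the 1− anion.

[Ir(acac)2(H2O)2][Ag(NO3)(OH)]2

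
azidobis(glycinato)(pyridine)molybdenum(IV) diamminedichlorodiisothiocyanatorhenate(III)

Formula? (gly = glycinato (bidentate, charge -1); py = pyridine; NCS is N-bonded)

Cation [Mo…]: ligand charges -3, Mo(IV) ⇒ ion charge 1+.
Anion [Re…]: ligand charges -4, Re(III) ⇒ ion charge 1−.

[Mo(gly)2(N3)(py)][ReCl2(NCS)2(NH3)2]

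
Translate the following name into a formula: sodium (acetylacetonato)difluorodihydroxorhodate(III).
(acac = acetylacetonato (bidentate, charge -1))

Na2[Rh(acac)F2(OH)2]

Ligands: 2 fluoro (F, -1), 2 hydroxo (OH, -1), 1 acetylacetonato (acac, -1). Ligand charge sum = -5.
Charge balance with sodium (+1) requires 1 complex ion per 2 sodium.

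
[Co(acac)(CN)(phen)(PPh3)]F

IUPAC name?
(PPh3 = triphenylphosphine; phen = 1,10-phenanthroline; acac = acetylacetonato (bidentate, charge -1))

The 1 fluoride counter-ion carries a total charge of -1, so each complex ion is 1+.
Ligand charges: 1×triphenylphosphine (neutral), 1×cyano (-1 each), 1×1,10-phenanthroline (neutral), 1×acetylacetonato (-1 each); total -2. So Co + (-2) = 1+, giving Co = +3.
Ligands are named alphabetically: acetylacetonato before cyano before phenanthroline before triphenylphosphine.

(acetylacetonato)cyano(1,10-phenanthroline)(triphenylphosphine)cobalt(III) fluoride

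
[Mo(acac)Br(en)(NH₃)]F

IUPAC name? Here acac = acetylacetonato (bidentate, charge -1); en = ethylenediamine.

The 1 fluoride counter-ion carries a total charge of -1, so each complex ion is 1+.
Ligand charges: 1×ammine (neutral), 1×acetylacetonato (-1 each), 1×bromo (-1 each), 1×ethylenediamine (neutral); total -2. So Mo + (-2) = 1+, giving Mo = +3.
Ligands are named alphabetically: acetylacetonato before ammine before bromo before ethylenediamine.

(acetylacetonato)amminebromo(ethylenediamine)molybdenum(III) fluoride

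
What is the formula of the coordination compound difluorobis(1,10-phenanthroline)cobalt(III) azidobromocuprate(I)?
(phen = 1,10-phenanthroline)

[CoF2(phen)2][CuBr(N3)]

Cation [Co…]: ligand charges -2, Co(III) ⇒ ion charge 1+.
Anion [Cu…]: ligand charges -2, Cu(I) ⇒ ion charge 1−.
One 1+ cation balances one 1− anion.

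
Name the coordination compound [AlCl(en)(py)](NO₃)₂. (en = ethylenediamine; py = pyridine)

chloro(ethylenediamine)(pyridine)aluminium(III) nitrate

The 2 nitrate counter-ions carry a total charge of -2, so each complex ion is 2+.
Ligand charges: 1×chloro (-1 each), 1×ethylenediamine (neutral), 1×pyridine (neutral); total -1. So Al + (-1) = 2+, giving Al = +3.
Ligands are named alphabetically: chloro before ethylenediamine before pyridine.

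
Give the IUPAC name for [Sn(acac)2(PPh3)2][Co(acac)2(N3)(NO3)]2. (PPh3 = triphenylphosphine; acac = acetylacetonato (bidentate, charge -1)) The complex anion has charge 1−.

bis(acetylacetonato)bis(triphenylphosphine)tin(IV) bis(acetylacetonato)azidonitratocobaltate(III)

The complex anion is given as 1−; its ligand charges sum to -4, so Co = +3.
With 2 anions per cation, the cation must be 2×1 = 2+.
Cation: ligand charges sum to -2; for the ion to be 2+, Sn = +4.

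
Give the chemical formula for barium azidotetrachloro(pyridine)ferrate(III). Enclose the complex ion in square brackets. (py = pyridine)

Ba[FeCl4(N3)(py)]

Ligands: 1 azido (N3, -1), 1 pyridine (py, neutral), 4 chloro (Cl, -1). Ligand charge sum = -5.
Charge balance with barium (+2) requires 1 complex ion per 1 barium.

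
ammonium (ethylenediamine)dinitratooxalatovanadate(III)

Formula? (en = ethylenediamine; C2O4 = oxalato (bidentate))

NH4[V(C2O4)(en)(NO3)2]

Ligands: 1 ethylenediamine (en, neutral), 2 nitrato (NO3, -1), 1 oxalato (C2O4, -2). Ligand charge sum = -4.
With V in oxidation state +3, the complex ion is [V...]^1−.
Charge balance with ammonium (+1) requires 1 complex ion per 1 ammonium.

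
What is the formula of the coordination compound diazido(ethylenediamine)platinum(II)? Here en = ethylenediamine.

[Pt(en)(N3)2]

Ligands: 2 azido (N3, -1), 1 ethylenediamine (en, neutral). Ligand charge sum = -2.
With Pt in oxidation state +2, the complex ion is [Pt...].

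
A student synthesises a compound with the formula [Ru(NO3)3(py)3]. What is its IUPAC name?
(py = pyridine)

There is no counter-ion, so the complex is neutral overall.
Ligand charges: 3×nitrato (-1 each), 3×pyridine (neutral); total -3. So Ru + (-3) = 0, giving Ru = +3.
Ligands are named alphabetically: nitrato before pyridine.

trinitratotris(pyridine)ruthenium(III)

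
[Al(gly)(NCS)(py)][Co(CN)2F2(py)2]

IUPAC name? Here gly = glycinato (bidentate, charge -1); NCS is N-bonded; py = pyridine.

(glycinato)isothiocyanato(pyridine)aluminium(III) dicyanodifluorobis(pyridine)cobaltate(III)

Both ions are complex: the cation is named first with the plain metal name, the anion second with the -ate form; each ion's ligands are alphabetised independently.
Aluminium is always +3 in its complexes; the cation's ligand charges sum to -2, so the complex cation is 1+.
A 1:1 salt means the anion carries the equal and opposite charge, 1−.
Anion: ligand charges sum to -4; for the ion to be 1−, Co = +3.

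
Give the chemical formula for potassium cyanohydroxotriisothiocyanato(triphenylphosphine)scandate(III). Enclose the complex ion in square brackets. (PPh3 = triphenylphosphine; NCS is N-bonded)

K2[Sc(CN)(NCS)3(OH)(PPh3)]

Ligands: 1 triphenylphosphine (PPh3, neutral), 1 cyano (CN, -1), 3 isothiocyanato (NCS, -1), 1 hydroxo (OH, -1). Ligand charge sum = -5.
Charge balance with potassium (+1) requires 1 complex ion per 2 potassium.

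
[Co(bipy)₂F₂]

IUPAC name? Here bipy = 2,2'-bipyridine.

There is no counter-ion, so the complex is neutral overall.
Ligand charges: 2×2,2'-bipyridine (neutral), 2×fluoro (-1 each); total -2. So Co + (-2) = 0, giving Co = +2.
Ligands are named alphabetically: bipyridine before fluoro.

bis(2,2'-bipyridine)difluorocobalt(II)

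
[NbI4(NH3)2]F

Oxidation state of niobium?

+5

1 fluoride outside the brackets (-1 each) → the complex ion is 1+.
Ligand charges: 2×NH3 neutral; 4×I = -4; sum -4.
Nb + (-4) = 1+ ⇒ Nb is +5.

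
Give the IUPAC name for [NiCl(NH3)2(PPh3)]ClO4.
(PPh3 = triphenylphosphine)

The 1 perchlorate counter-ion carries a total charge of -1, so each complex ion is 1+.
Ligand charges: 1×triphenylphosphine (neutral), 1×chloro (-1 each), 2×ammine (neutral); total -1. So Ni + (-1) = 1+, giving Ni = +2.
Ligands are named alphabetically: ammine before chloro before triphenylphosphine.

diamminechloro(triphenylphosphine)nickel(II) perchlorate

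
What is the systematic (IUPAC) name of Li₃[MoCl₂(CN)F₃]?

lithium dichlorocyanotrifluoromolybdate(III)

The 3 lithium counter-ions carry a total charge of +3, so each complex ion is 3−.
Ligand charges: 1×cyano (-1 each), 2×chloro (-1 each), 3×fluoro (-1 each); total -6. So Mo + (-6) = 3−, giving Mo = +3.
Ligands are named alphabetically: chloro before cyano before fluoro.
The complex ion is anionic, so molybdenum takes the -ate form molybdate(III).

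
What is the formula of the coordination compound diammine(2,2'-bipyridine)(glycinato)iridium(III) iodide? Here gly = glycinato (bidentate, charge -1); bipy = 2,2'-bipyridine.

Ligands: 2 ammine (NH3, neutral), 1 glycinato (gly, -1), 1 2,2'-bipyridine (bipy, neutral). Ligand charge sum = -1.
With Ir in oxidation state +3, the complex ion is [Ir...]^2+.
Charge balance with iodide (-1) requires 1 complex ion per 2 iodide.

[Ir(bipy)(gly)(NH3)2]I2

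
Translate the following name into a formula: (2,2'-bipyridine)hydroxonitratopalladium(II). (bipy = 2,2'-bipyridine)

[Pd(bipy)(NO3)(OH)]

Ligands: 1 hydroxo (OH, -1), 1 nitrato (NO3, -1), 1 2,2'-bipyridine (bipy, neutral). Ligand charge sum = -2.
With Pd in oxidation state +2, the complex ion is [Pd...].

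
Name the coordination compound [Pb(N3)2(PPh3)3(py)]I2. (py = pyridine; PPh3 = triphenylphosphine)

diazido(pyridine)tris(triphenylphosphine)lead(IV) iodide

The 2 iodide counter-ions carry a total charge of -2, so each complex ion is 2+.
Ligand charges: 2×azido (-1 each), 1×pyridine (neutral), 3×triphenylphosphine (neutral); total -2. So Pb + (-2) = 2+, giving Pb = +4.
Ligands are named alphabetically: azido before pyridine before triphenylphosphine.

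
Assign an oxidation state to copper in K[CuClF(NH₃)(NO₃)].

+2

1 potassium outside the brackets (+1 each) → the complex ion is 1−.
Ligand charges: 1×F = -1; 1×NO3 = -1; 1×Cl = -1; 1×NH3 neutral; sum -3.
Cu + (-3) = 1− ⇒ Cu is +2.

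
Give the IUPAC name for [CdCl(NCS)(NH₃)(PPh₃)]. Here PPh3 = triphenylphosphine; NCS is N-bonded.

There is no counter-ion, so the complex is neutral overall.
Ligand charges: 1×triphenylphosphine (neutral), 1×isothiocyanato (-1 each), 1×chloro (-1 each), 1×ammine (neutral); total -2. So Cd + (-2) = 0, giving Cd = +2.
Ligands are named alphabetically: ammine before chloro before isothiocyanato before triphenylphosphine.

amminechloroisothiocyanato(triphenylphosphine)cadmium(II)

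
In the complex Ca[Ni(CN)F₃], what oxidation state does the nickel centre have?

+2

1 calcium outside the brackets (+2 each) → the complex ion is 2−.
Ligand charges: 1×CN = -1; 3×F = -3; sum -4.
Ni + (-4) = 2− ⇒ Ni is +2.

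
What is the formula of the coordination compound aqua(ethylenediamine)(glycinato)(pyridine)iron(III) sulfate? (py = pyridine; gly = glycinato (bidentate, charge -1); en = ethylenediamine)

[Fe(en)(gly)(H2O)(py)]SO4

Ligands: 1 aqua (H2O, neutral), 1 pyridine (py, neutral), 1 glycinato (gly, -1), 1 ethylenediamine (en, neutral). Ligand charge sum = -1.
Charge balance with sulfate (-2) requires 1 complex ion per 1 sulfate.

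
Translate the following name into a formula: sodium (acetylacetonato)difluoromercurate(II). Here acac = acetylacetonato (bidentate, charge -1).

Ligands: 1 acetylacetonato (acac, -1), 2 fluoro (F, -1). Ligand charge sum = -3.
Charge balance with sodium (+1) requires 1 complex ion per 1 sodium.

Na[Hg(acac)F2]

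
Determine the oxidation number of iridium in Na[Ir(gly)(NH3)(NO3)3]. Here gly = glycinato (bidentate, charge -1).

+3

1 sodium outside the brackets (+1 each) → the complex ion is 1−.
Ligand charges: 1×NH3 neutral; 1×gly = -1; 3×NO3 = -3; sum -4.
Ir + (-4) = 1− ⇒ Ir is +3.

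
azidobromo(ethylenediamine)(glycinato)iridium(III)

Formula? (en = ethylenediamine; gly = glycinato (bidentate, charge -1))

Ligands: 1 ethylenediamine (en, neutral), 1 azido (N3, -1), 1 bromo (Br, -1), 1 glycinato (gly, -1). Ligand charge sum = -3.
With Ir in oxidation state +3, the complex ion is [Ir...].

[IrBr(en)(gly)(N3)]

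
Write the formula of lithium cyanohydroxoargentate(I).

Ligands: 1 hydroxo (OH, -1), 1 cyano (CN, -1). Ligand charge sum = -2.
With Ag in oxidation state +1, the complex ion is [Ag...]^1−.
Charge balance with lithium (+1) requires 1 complex ion per 1 lithium.

Li[Ag(CN)(OH)]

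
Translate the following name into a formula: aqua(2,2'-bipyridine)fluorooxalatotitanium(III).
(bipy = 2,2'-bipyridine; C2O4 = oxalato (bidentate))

Ligands: 1 aqua (H2O, neutral), 1 2,2'-bipyridine (bipy, neutral), 1 fluoro (F, -1), 1 oxalato (C2O4, -2). Ligand charge sum = -3.
With Ti in oxidation state +3, the complex ion is [Ti...].

[Ti(bipy)(C2O4)F(H2O)]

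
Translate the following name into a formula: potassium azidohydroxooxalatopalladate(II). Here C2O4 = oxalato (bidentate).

K2[Pd(C2O4)(N3)(OH)]

Ligands: 1 hydroxo (OH, -1), 1 oxalato (C2O4, -2), 1 azido (N3, -1). Ligand charge sum = -4.
With Pd in oxidation state +2, the complex ion is [Pd...]^2−.
Charge balance with potassium (+1) requires 1 complex ion per 2 potassium.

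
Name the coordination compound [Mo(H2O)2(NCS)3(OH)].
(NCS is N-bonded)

There is no counter-ion, so the complex is neutral overall.
Ligand charges: 2×aqua (neutral), 1×hydroxo (-1 each), 3×isothiocyanato (-1 each); total -4. So Mo + (-4) = 0, giving Mo = +4.
Ligands are named alphabetically: aqua before hydroxo before isothiocyanato.

diaquahydroxotriisothiocyanatomolybdenum(IV)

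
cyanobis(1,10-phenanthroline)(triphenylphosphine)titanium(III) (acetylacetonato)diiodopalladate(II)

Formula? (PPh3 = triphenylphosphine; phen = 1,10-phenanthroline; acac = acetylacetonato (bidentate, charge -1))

[Ti(CN)(phen)2(PPh3)][Pd(acac)I2]2

Cation [Ti…]: ligand charges -1, Ti(III) ⇒ ion charge 2+.
Anion [Pd…]: ligand charges -3, Pd(II) ⇒ ion charge 1−.
One 2+ cation requires 2 of the 1− anion.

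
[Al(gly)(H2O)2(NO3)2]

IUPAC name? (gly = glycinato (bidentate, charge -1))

diaqua(glycinato)dinitratoaluminium(III)

There is no counter-ion, so the complex is neutral overall.
Ligand charges: 2×nitrato (-1 each), 1×glycinato (-1 each), 2×aqua (neutral); total -3. So Al + (-3) = 0, giving Al = +3.
Ligands are named alphabetically: aqua before glycinato before nitrato.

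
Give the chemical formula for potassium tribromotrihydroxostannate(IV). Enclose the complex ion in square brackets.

Ligands: 3 bromo (Br, -1), 3 hydroxo (OH, -1). Ligand charge sum = -6.
With Sn in oxidation state +4, the complex ion is [Sn...]^2−.
Charge balance with potassium (+1) requires 1 complex ion per 2 potassium.

K2[SnBr3(OH)3]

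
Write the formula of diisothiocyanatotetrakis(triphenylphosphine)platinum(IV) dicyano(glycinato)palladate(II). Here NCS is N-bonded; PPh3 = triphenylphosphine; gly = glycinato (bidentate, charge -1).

[Pt(NCS)2(PPh3)4][Pd(CN)2(gly)]2

Cation [Pt…]: ligand charges -2, Pt(IV) ⇒ ion charge 2+.
Anion [Pd…]: ligand charges -3, Pd(II) ⇒ ion charge 1−.
One 2+ cation requires 2 of the 1− anion.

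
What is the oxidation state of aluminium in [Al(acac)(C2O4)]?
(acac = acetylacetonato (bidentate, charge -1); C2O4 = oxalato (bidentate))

+3

No counter-ion: the bracketed complex is neutral.
Ligand charges: 1×acac = -1; 1×C2O4 = -2; sum -3.
Al + (-3) = 0 ⇒ Al is +3.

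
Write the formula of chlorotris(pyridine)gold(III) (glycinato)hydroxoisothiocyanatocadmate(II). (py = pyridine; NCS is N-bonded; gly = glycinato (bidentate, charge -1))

[AuCl(py)3][Cd(gly)(NCS)(OH)]2

Cation [Au…]: ligand charges -1, Au(III) ⇒ ion charge 2+.
Anion [Cd…]: ligand charges -3, Cd(II) ⇒ ion charge 1−.
One 2+ cation requires 2 of the 1− anion.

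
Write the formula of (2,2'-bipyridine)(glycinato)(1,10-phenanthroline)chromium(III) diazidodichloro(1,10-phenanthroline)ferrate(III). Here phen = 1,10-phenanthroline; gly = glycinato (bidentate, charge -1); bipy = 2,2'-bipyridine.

Cation [Cr…]: ligand charges -1, Cr(III) ⇒ ion charge 2+.
Anion [Fe…]: ligand charges -4, Fe(III) ⇒ ion charge 1−.

[Cr(bipy)(gly)(phen)][FeCl2(N3)2(phen)]2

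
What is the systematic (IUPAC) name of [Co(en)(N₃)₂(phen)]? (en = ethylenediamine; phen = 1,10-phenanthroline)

There is no counter-ion, so the complex is neutral overall.
Ligand charges: 2×azido (-1 each), 1×ethylenediamine (neutral), 1×1,10-phenanthroline (neutral); total -2. So Co + (-2) = 0, giving Co = +2.
Ligands are named alphabetically: azido before ethylenediamine before phenanthroline.

diazido(ethylenediamine)(1,10-phenanthroline)cobalt(II)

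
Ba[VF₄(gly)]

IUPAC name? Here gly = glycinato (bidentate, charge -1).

The 1 barium counter-ion carries a total charge of +2, so each complex ion is 2−.
Ligand charges: 1×glycinato (-1 each), 4×fluoro (-1 each); total -5. So V + (-5) = 2−, giving V = +3.
The complex ion is anionic, so vanadium takes the -ate form vanadate(III).

barium tetrafluoro(glycinato)vanadate(III)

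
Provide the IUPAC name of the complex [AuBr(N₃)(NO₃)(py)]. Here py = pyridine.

There is no counter-ion, so the complex is neutral overall.
Ligand charges: 1×bromo (-1 each), 1×azido (-1 each), 1×nitrato (-1 each), 1×pyridine (neutral); total -3. So Au + (-3) = 0, giving Au = +3.
Ligands are named alphabetically: azido before bromo before nitrato before pyridine.

azidobromonitrato(pyridine)gold(III)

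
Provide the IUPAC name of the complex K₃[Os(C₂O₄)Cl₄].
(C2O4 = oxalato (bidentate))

potassium tetrachlorooxalatoosmate(III)

The 3 potassium counter-ions carry a total charge of +3, so each complex ion is 3−.
Ligand charges: 4×chloro (-1 each), 1×oxalato (-2 each); total -6. So Os + (-6) = 3−, giving Os = +3.
Ligands are named alphabetically: chloro before oxalato.
The complex ion is anionic, so osmium takes the -ate form osmate(III).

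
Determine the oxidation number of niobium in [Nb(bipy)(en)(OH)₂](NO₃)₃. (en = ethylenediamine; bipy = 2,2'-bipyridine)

+5

3 nitrate outside the brackets (-1 each) → the complex ion is 3+.
Ligand charges: 2×OH = -2; 1×en neutral; 1×bipy neutral; sum -2.
Nb + (-2) = 3+ ⇒ Nb is +5.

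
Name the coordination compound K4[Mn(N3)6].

potassium hexaazidomanganate(II)

The 4 potassium counter-ions carry a total charge of +4, so each complex ion is 4−.
Ligand charges: 6×azido (-1 each); total -6. So Mn + (-6) = 4−, giving Mn = +2.
The complex ion is anionic, so manganese takes the -ate form manganate(II).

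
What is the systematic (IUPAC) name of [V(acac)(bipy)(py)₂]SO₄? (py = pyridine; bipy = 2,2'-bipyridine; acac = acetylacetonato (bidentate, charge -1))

The 1 sulfate counter-ion carries a total charge of -2, so each complex ion is 2+.
Ligand charges: 2×pyridine (neutral), 1×2,2'-bipyridine (neutral), 1×acetylacetonato (-1 each); total -1. So V + (-1) = 2+, giving V = +3.
Ligands are named alphabetically: acetylacetonato before bipyridine before pyridine.

(acetylacetonato)(2,2'-bipyridine)bis(pyridine)vanadium(III) sulfate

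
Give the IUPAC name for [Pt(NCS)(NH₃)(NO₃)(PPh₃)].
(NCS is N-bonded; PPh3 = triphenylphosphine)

There is no counter-ion, so the complex is neutral overall.
Ligand charges: 1×nitrato (-1 each), 1×isothiocyanato (-1 each), 1×triphenylphosphine (neutral), 1×ammine (neutral); total -2. So Pt + (-2) = 0, giving Pt = +2.
Ligands are named alphabetically: ammine before isothiocyanato before nitrato before triphenylphosphine.

ammineisothiocyanatonitrato(triphenylphosphine)platinum(II)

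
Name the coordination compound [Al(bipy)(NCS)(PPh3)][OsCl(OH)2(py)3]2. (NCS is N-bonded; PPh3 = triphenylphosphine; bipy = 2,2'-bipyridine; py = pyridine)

Both ions are complex: the cation is named first with the plain metal name, the anion second with the -ate form; each ion's ligands are alphabetised independently.
Aluminium is always +3 in its complexes; the cation's ligand charges sum to -1, so the complex cation is 2+.
With 2 anions per cation, each anion must be 2/2 = 1−.
Anion: ligand charges sum to -3; for the ion to be 1−, Os = +2.

(2,2'-bipyridine)isothiocyanato(triphenylphosphine)aluminium(III) chlorodihydroxotris(pyridine)osmate(II)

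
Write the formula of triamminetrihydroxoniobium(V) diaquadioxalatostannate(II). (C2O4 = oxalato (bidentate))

Cation [Nb…]: ligand charges -3, Nb(V) ⇒ ion charge 2+.
Anion [Sn…]: ligand charges -4, Sn(II) ⇒ ion charge 2−.
One 2+ cation balances one 2− anion.

[Nb(NH3)3(OH)3][Sn(C2O4)2(H2O)2]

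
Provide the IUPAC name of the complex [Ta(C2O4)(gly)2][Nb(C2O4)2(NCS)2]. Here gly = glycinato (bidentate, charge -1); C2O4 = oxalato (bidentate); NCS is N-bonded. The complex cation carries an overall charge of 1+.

bis(glycinato)oxalatotantalum(V) diisothiocyanatodioxalatoniobate(V)

Both ions are complex: the cation is named first with the plain metal name, the anion second with the -ate form; each ion's ligands are alphabetised independently.
The complex cation is given as 1+; its ligand charges sum to -4, so Ta = +5.
A 1:1 salt means the anion carries the equal and opposite charge, 1−.
Anion: ligand charges sum to -6; for the ion to be 1−, Nb = +5.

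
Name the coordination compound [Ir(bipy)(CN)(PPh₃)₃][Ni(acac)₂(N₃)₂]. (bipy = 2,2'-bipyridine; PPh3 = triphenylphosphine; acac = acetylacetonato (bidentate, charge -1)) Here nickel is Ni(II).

(2,2'-bipyridine)cyanotris(triphenylphosphine)iridium(III) bis(acetylacetonato)diazidonickelate(II)

Ni is given as +2; the anion's ligand charges sum to -4, so the complex anion is 2−.
A 1:1 salt means the cation carries the equal and opposite charge, 2+.
Cation: ligand charges sum to -1; for the ion to be 2+, Ir = +3.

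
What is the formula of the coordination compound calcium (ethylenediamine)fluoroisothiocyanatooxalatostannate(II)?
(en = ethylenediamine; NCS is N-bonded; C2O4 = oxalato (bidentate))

Ca[Sn(C2O4)(en)F(NCS)]

Ligands: 1 ethylenediamine (en, neutral), 1 isothiocyanato (NCS, -1), 1 fluoro (F, -1), 1 oxalato (C2O4, -2). Ligand charge sum = -4.
With Sn in oxidation state +2, the complex ion is [Sn...]^2−.
Charge balance with calcium (+2) requires 1 complex ion per 1 calcium.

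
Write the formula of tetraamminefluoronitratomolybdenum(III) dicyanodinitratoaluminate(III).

[MoF(NH3)4(NO3)][Al(CN)2(NO3)2]

Cation [Mo…]: ligand charges -2, Mo(III) ⇒ ion charge 1+.
Anion [Al…]: ligand charges -4, Al(III) ⇒ ion charge 1−.
One 1+ cation balances one 1− anion.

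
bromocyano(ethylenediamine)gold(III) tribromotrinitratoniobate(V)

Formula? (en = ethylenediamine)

Cation [Au…]: ligand charges -2, Au(III) ⇒ ion charge 1+.
Anion [Nb…]: ligand charges -6, Nb(V) ⇒ ion charge 1−.

[AuBr(CN)(en)][NbBr3(NO3)3]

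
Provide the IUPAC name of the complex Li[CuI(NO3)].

lithium iodonitratocuprate(I)

The 1 lithium counter-ion carries a total charge of +1, so each complex ion is 1−.
Ligand charges: 1×iodo (-1 each), 1×nitrato (-1 each); total -2. So Cu + (-2) = 1−, giving Cu = +1.
The complex ion is anionic, so copper takes the -ate form cuprate(I).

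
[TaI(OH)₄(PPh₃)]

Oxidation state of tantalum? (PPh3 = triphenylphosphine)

No counter-ion: the bracketed complex is neutral.
Ligand charges: 4×OH = -4; 1×I = -1; 1×PPh3 neutral; sum -5.
Ta + (-5) = 0 ⇒ Ta is +5.

+5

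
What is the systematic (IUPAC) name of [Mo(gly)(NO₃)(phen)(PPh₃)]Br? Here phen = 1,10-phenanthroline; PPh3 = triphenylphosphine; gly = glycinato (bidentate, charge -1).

(glycinato)nitrato(1,10-phenanthroline)(triphenylphosphine)molybdenum(III) bromide

The 1 bromide counter-ion carries a total charge of -1, so each complex ion is 1+.
Ligand charges: 1×1,10-phenanthroline (neutral), 1×triphenylphosphine (neutral), 1×nitrato (-1 each), 1×glycinato (-1 each); total -2. So Mo + (-2) = 1+, giving Mo = +3.
Ligands are named alphabetically: glycinato before nitrato before phenanthroline before triphenylphosphine.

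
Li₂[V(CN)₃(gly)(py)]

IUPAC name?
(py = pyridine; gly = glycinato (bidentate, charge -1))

The 2 lithium counter-ions carry a total charge of +2, so each complex ion is 2−.
Ligand charges: 3×cyano (-1 each), 1×pyridine (neutral), 1×glycinato (-1 each); total -4. So V + (-4) = 2−, giving V = +2.
The complex ion is anionic, so vanadium takes the -ate form vanadate(II).

lithium tricyano(glycinato)(pyridine)vanadate(II)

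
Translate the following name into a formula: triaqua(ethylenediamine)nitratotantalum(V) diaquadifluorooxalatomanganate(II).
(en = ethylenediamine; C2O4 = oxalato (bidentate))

Cation [Ta…]: ligand charges -1, Ta(V) ⇒ ion charge 4+.
Anion [Mn…]: ligand charges -4, Mn(II) ⇒ ion charge 2−.
One 4+ cation requires 2 of the 2− anion.

[Ta(en)(H2O)3(NO3)][Mn(C2O4)F2(H2O)2]2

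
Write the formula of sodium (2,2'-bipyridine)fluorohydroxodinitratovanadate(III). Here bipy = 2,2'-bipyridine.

Ligands: 1 hydroxo (OH, -1), 2 nitrato (NO3, -1), 1 fluoro (F, -1), 1 2,2'-bipyridine (bipy, neutral). Ligand charge sum = -4.
Charge balance with sodium (+1) requires 1 complex ion per 1 sodium.

Na[V(bipy)F(NO3)2(OH)]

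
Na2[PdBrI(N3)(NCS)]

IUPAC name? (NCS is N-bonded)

The 2 sodium counter-ions carry a total charge of +2, so each complex ion is 2−.
Ligand charges: 1×isothiocyanato (-1 each), 1×bromo (-1 each), 1×azido (-1 each), 1×iodo (-1 each); total -4. So Pd + (-4) = 2−, giving Pd = +2.
The complex ion is anionic, so palladium takes the -ate form palladate(II).

sodium azidobromoiodoisothiocyanatopalladate(II)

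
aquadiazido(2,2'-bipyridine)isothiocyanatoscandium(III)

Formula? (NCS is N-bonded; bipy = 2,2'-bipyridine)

[Sc(bipy)(H2O)(N3)2(NCS)]

Ligands: 1 aqua (H2O, neutral), 1 isothiocyanato (NCS, -1), 1 2,2'-bipyridine (bipy, neutral), 2 azido (N3, -1). Ligand charge sum = -3.
With Sc in oxidation state +3, the complex ion is [Sc...].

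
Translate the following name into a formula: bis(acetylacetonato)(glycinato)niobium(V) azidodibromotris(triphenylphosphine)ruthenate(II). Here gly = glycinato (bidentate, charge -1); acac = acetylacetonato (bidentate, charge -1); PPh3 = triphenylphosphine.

Cation [Nb…]: ligand charges -3, Nb(V) ⇒ ion charge 2+.
Anion [Ru…]: ligand charges -3, Ru(II) ⇒ ion charge 1−.
One 2+ cation requires 2 of the 1− anion.

[Nb(acac)2(gly)][RuBr2(N3)(PPh3)3]2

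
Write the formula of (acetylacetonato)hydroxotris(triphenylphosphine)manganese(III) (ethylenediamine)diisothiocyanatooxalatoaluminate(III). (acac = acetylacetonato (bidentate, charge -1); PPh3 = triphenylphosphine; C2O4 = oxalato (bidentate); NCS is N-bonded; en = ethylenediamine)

Cation [Mn…]: ligand charges -2, Mn(III) ⇒ ion charge 1+.
Anion [Al…]: ligand charges -4, Al(III) ⇒ ion charge 1−.
One 1+ cation balances one 1− anion.

[Mn(acac)(OH)(PPh3)3][Al(C2O4)(en)(NCS)2]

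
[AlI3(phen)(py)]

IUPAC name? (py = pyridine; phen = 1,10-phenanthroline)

There is no counter-ion, so the complex is neutral overall.
Ligand charges: 3×iodo (-1 each), 1×pyridine (neutral), 1×1,10-phenanthroline (neutral); total -3. So Al + (-3) = 0, giving Al = +3.
Ligands are named alphabetically: iodo before phenanthroline before pyridine.

triiodo(1,10-phenanthroline)(pyridine)aluminium(III)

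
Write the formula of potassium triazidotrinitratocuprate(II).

K4[Cu(N3)3(NO3)3]

Ligands: 3 nitrato (NO3, -1), 3 azido (N3, -1). Ligand charge sum = -6.
Charge balance with potassium (+1) requires 1 complex ion per 4 potassium.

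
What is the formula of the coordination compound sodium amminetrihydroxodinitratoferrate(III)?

Na2[Fe(NH3)(NO3)2(OH)3]

Ligands: 3 hydroxo (OH, -1), 2 nitrato (NO3, -1), 1 ammine (NH3, neutral). Ligand charge sum = -5.
With Fe in oxidation state +3, the complex ion is [Fe...]^2−.
Charge balance with sodium (+1) requires 1 complex ion per 2 sodium.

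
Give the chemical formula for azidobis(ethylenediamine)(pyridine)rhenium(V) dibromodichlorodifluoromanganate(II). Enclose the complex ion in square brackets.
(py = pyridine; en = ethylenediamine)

[Re(en)2(N3)(py)][MnBr2Cl2F2]

Cation [Re…]: ligand charges -1, Re(V) ⇒ ion charge 4+.
Anion [Mn…]: ligand charges -6, Mn(II) ⇒ ion charge 4−.
One 4+ cation balances one 4− anion.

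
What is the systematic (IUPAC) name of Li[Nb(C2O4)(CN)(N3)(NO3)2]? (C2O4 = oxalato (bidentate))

lithium azidocyanodinitratooxalatoniobate(V)

The 1 lithium counter-ion carries a total charge of +1, so each complex ion is 1−.
Ligand charges: 1×cyano (-1 each), 1×oxalato (-2 each), 1×azido (-1 each), 2×nitrato (-1 each); total -6. So Nb + (-6) = 1−, giving Nb = +5.
Ligands are named alphabetically: azido before cyano before nitrato before oxalato.
The complex ion is anionic, so niobium takes the -ate form niobate(V).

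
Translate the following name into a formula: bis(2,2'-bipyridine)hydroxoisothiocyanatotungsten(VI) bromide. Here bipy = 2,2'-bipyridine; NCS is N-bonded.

[W(bipy)2(NCS)(OH)]Br4

Ligands: 2 2,2'-bipyridine (bipy, neutral), 1 hydroxo (OH, -1), 1 isothiocyanato (NCS, -1). Ligand charge sum = -2.
Charge balance with bromide (-1) requires 1 complex ion per 4 bromide.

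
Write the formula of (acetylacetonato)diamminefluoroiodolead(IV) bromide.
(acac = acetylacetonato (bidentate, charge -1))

[Pb(acac)FI(NH3)2]Br

Ligands: 2 ammine (NH3, neutral), 1 iodo (I, -1), 1 fluoro (F, -1), 1 acetylacetonato (acac, -1). Ligand charge sum = -3.
Charge balance with bromide (-1) requires 1 complex ion per 1 bromide.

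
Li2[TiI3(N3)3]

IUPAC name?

lithium triazidotriiodotitanate(IV)

The 2 lithium counter-ions carry a total charge of +2, so each complex ion is 2−.
Ligand charges: 3×azido (-1 each), 3×iodo (-1 each); total -6. So Ti + (-6) = 2−, giving Ti = +4.
The complex ion is anionic, so titanium takes the -ate form titanate(IV).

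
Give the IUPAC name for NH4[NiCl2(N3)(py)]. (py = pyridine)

ammonium azidodichloro(pyridine)nickelate(II)

The 1 ammonium counter-ion carries a total charge of +1, so each complex ion is 1−.
Ligand charges: 1×azido (-1 each), 1×pyridine (neutral), 2×chloro (-1 each); total -3. So Ni + (-3) = 1−, giving Ni = +2.
Ligands are named alphabetically: azido before chloro before pyridine.
The complex ion is anionic, so nickel takes the -ate form nickelate(II).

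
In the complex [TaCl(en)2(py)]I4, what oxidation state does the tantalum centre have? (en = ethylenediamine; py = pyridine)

4 iodide outside the brackets (-1 each) → the complex ion is 4+.
Ligand charges: 2×en neutral; 1×py neutral; 1×Cl = -1; sum -1.
Ta + (-1) = 4+ ⇒ Ta is +5.

+5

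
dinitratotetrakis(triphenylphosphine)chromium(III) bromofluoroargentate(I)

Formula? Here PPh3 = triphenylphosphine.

Cation [Cr…]: ligand charges -2, Cr(III) ⇒ ion charge 1+.
Anion [Ag…]: ligand charges -2, Ag(I) ⇒ ion charge 1−.
One 1+ cation balances one 1− anion.

[Cr(NO3)2(PPh3)4][AgBrF]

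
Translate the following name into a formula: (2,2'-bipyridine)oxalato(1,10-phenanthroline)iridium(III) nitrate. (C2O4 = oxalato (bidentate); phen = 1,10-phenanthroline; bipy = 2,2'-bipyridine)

[Ir(bipy)(C2O4)(phen)]NO3

Ligands: 1 oxalato (C2O4, -2), 1 1,10-phenanthroline (phen, neutral), 1 2,2'-bipyridine (bipy, neutral). Ligand charge sum = -2.
Charge balance with nitrate (-1) requires 1 complex ion per 1 nitrate.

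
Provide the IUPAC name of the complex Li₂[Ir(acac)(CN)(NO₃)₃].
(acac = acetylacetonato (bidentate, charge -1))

The 2 lithium counter-ions carry a total charge of +2, so each complex ion is 2−.
Ligand charges: 1×cyano (-1 each), 3×nitrato (-1 each), 1×acetylacetonato (-1 each); total -5. So Ir + (-5) = 2−, giving Ir = +3.
Ligands are named alphabetically: acetylacetonato before cyano before nitrato.
The complex ion is anionic, so iridium takes the -ate form iridate(III).

lithium (acetylacetonato)cyanotrinitratoiridate(III)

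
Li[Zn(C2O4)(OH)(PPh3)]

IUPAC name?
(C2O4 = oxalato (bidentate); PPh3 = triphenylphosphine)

lithium hydroxooxalato(triphenylphosphine)zincate(II)

The 1 lithium counter-ion carries a total charge of +1, so each complex ion is 1−.
Ligand charges: 1×oxalato (-2 each), 1×hydroxo (-1 each), 1×triphenylphosphine (neutral); total -3. So Zn + (-3) = 1−, giving Zn = +2.
Ligands are named alphabetically: hydroxo before oxalato before triphenylphosphine.
The complex ion is anionic, so zinc takes the -ate form zincate(II).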